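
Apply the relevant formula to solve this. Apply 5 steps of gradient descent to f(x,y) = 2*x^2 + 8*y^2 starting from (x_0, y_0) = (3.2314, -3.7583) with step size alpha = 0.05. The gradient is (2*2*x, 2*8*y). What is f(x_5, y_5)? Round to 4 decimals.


Gradient descent on f(x,y) = 2*x^2 + 8*y^2.
Starting point: (3.2314, -3.7583), alpha = 0.05
Step 1: grad_x = 2*2*3.2314 = 12.9256, grad_y = 2*8*-3.7583 = -60.1328
  x_1 = 3.2314 - 0.05*12.9256 = 2.5851
  y_1 = -3.7583 - 0.05*-60.1328 = -0.7517
Step 2: grad_x = 2*2*2.5851 = 10.3405, grad_y = 2*8*-0.7517 = -12.0266
  x_2 = 2.5851 - 0.05*10.3405 = 2.0681
  y_2 = -0.7517 - 0.05*-12.0266 = -0.1503
Step 3: grad_x = 2*2*2.0681 = 8.2724, grad_y = 2*8*-0.1503 = -2.4053
  x_3 = 2.0681 - 0.05*8.2724 = 1.6545
  y_3 = -0.1503 - 0.05*-2.4053 = -0.0301
Step 4: grad_x = 2*2*1.6545 = 6.6179, grad_y = 2*8*-0.0301 = -0.4811
  x_4 = 1.6545 - 0.05*6.6179 = 1.3236
  y_4 = -0.0301 - 0.05*-0.4811 = -0.006
Step 5: grad_x = 2*2*1.3236 = 5.2943, grad_y = 2*8*-0.006 = -0.0962
  x_5 = 1.3236 - 0.05*5.2943 = 1.0589
  y_5 = -0.006 - 0.05*-0.0962 = -0.0012
f(1.0589, -0.0012) = 2*1.0589^2 + 8*(-0.0012)^2 = 2.2424


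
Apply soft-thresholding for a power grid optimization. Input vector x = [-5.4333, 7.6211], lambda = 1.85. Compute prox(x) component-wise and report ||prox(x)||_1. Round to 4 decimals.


Soft-thresholding with lambda = 1.85:
prox(-5.4333) = sign(-5.4333)*max(|-5.4333| - 1.85, 0) = -3.5833
prox(7.6211) = sign(7.6211)*max(|7.6211| - 1.85, 0) = 5.7711
prox(x) = [-3.5833, 5.7711]
||prox(x)||_1 = 3.5833 + 5.7711 = 9.3544


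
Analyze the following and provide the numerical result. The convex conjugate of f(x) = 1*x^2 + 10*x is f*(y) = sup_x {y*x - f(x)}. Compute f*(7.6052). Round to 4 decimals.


f*(y) = sup_x {y*x - a*x^2 - b*x} = sup_x {(y-b)*x - a*x^2}
FOC: (y - b) - 2a*x = 0 => x* = (y - b)/(2a)
x* = (7.6052 - 10)/(2*1) = -1.1974
f*(7.6052) = (y-b)^2/(4a) = (7.6052 - 10)^2/(4*1)
= 5.7351/4 = 1.4338


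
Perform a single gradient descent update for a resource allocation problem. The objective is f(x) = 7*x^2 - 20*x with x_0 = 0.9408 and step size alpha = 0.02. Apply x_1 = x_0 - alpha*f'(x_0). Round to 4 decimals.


We compute the gradient at x_0 and apply the update.
f'(x) = 14*x - 20
f'(0.9408) = 14*0.9408 - 20 = -6.8288
x_1 = 0.9408 - 0.02*-6.8288 = 1.0774


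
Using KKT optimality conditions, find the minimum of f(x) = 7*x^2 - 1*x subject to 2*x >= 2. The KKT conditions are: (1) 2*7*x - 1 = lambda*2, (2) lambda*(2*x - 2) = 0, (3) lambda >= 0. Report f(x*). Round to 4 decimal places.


Step 1: Try lambda = 0 (constraint inactive).
x_unc = 1/(2*7) = 0.0714
Check: 2*0.0714 = 0.1428 < 2 -- violated!
Step 2: Constraint must be active: 2*x = 2
x* = 2/2 = 1.0
lambda = (2*7*1.0 - 1)/2 = 6.5
Step 3: Compute optimal value.
f(x*) = 7*1.0^2 - 1*1.0 = 6.0


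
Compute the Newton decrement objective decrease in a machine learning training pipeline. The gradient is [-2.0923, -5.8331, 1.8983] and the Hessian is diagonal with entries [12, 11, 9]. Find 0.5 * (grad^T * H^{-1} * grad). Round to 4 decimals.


Step 1: H is diagonal, so H^(-1) * g = [-0.1744, -0.5303, 0.2109].
Step 2: g^T H^(-1) g = sum_i g_i^2 / H_ii
  = (-2.0923)^2/12 + (-5.8331)^2/11 + (1.8983)^2/9
  = 0.3648 + 3.0932 + 0.4004 = 3.8584
Step 3: Objective decrease = 0.5 * g^T H^(-1) g = 1.9292


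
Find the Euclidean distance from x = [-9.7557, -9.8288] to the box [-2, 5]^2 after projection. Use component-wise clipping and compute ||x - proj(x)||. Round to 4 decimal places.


Project each component onto [-2, 5].
clip(-9.7557) = -2.0, clip(-9.8288) = -2.0
Projection = [-2.0, -2.0]
Squared diffs: [60.1509, 61.2901]
Distance = sqrt(121.441) = 11.02


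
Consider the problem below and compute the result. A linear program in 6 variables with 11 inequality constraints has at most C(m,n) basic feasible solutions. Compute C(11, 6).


Each vertex corresponds to some choice of n active constraints out of m, so the number of vertices is at most C(m, n) = m! / (n!(m-n)!).
m = 11, n = 6
Numerator: 11 * 10 * 9 * 8 * 7 * 6
Denominator: 6! = 720
C(11, 6) = 462


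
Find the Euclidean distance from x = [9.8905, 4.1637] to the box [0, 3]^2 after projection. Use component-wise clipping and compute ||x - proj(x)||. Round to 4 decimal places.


Project each component onto [0, 3].
clip(9.8905) = 3.0, clip(4.1637) = 3.0
Projection = [3.0, 3.0]
Squared diffs: [47.479, 1.3542]
Distance = sqrt(48.8332) = 6.9881


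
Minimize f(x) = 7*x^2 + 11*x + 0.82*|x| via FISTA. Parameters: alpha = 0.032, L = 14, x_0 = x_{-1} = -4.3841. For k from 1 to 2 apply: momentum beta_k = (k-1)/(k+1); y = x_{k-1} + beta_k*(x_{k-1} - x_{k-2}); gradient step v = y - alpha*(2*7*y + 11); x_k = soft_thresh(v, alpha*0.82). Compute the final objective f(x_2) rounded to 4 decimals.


FISTA on f(x) = 7*x^2 + 11*x + 0.82*|x|
L = 14, alpha = 0.032
Iteration 1: beta = 0.0, y = -4.3841 + 0.0*(-4.3841 + 4.3841) = -4.3841
  grad(y) = -50.3774, v = y - alpha*grad = -2.772
  prox(v) = soft_thresh(-2.772, 0.0262) = -2.7458
Iteration 2: beta = 0.3333, y = -2.7458 + 0.3333*(-2.7458 + 4.3841) = -2.1997
  grad(y) = -19.7955, v = y - alpha*grad = -1.5662
  prox(v) = soft_thresh(-1.5662, 0.0262) = -1.54
f(x_2) = 7*(-1.54)^2 + 11*(-1.54) + 0.82*|-1.54| = 0.9238


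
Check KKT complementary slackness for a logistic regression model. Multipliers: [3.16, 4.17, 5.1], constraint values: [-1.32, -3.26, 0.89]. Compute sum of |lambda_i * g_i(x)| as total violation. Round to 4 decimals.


KKT complementary slackness check:
lambda_1 * g_1 = 3.16 * -1.32 = -4.1712
lambda_2 * g_2 = 4.17 * -3.26 = -13.5942
lambda_3 * g_3 = 5.1 * 0.89 = 4.539
Total violation = 4.1712 + 13.5942 + 4.539 = 22.3044


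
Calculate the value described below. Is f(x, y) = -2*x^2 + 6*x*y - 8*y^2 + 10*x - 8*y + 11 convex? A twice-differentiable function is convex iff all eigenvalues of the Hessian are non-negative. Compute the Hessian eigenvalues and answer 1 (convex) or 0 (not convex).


The Hessian of f(x,y) = -2*x^2 + 6*x*y - 8*y^2 + 10*x - 8*y + 11 is:
H = [[-4, 6], [6, -16]]
Trace = -4 - 16 = -20
Determinant = -4*-16 - (6)^2 = 28
Discriminant = (-20)^2 - 4*28 = 288.0
Eigenvalues: lambda_1 = -18.4853, lambda_2 = -1.5147
The function is not convex.

0


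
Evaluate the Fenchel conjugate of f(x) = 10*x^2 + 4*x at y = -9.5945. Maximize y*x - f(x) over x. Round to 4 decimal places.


f*(y) = sup_x {y*x - a*x^2 - b*x} = sup_x {(y-b)*x - a*x^2}
FOC: (y - b) - 2a*x = 0 => x* = (y - b)/(2a)
x* = (-9.5945 - 4)/(2*10) = -0.6797
f*(-9.5945) = (y-b)^2/(4a) = (-9.5945 - 4)^2/(4*10)
= 184.8104/40 = 4.6203


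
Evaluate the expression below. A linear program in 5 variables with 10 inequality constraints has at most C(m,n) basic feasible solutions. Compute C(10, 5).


Each vertex corresponds to some choice of n active constraints out of m, so the number of vertices is at most C(m, n) = m! / (n!(m-n)!).
m = 10, n = 5
Numerator: 10 * 9 * 8 * 7 * 6
Denominator: 5! = 120
C(10, 5) = 252


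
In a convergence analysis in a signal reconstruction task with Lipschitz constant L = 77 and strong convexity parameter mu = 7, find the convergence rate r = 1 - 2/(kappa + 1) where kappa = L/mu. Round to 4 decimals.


Step 1: Compute the condition number.
kappa = L/mu = 77/7 = 11.0
Step 2: Compute the convergence rate.
r = 1 - 2/(kappa + 1) = 1 - 2*mu/(L + mu) = (L - mu)/(L + mu) = 70/84 = 0.8333


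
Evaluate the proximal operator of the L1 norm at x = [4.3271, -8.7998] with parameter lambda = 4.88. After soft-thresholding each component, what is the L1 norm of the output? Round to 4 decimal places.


Soft-thresholding with lambda = 4.88:
prox(4.3271) = sign(4.3271)*max(|4.3271| - 4.88, 0) = 0.0
prox(-8.7998) = sign(-8.7998)*max(|-8.7998| - 4.88, 0) = -3.9198
prox(x) = [0.0, -3.9198]
||prox(x)||_1 = 0.0 + 3.9198 = 3.9198


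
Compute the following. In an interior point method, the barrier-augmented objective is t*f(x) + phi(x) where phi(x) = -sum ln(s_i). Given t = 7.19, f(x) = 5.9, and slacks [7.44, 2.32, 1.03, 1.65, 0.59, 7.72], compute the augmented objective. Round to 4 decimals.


Step 1: Compute log-barrier.
ln values: [2.0069, 0.8416, 0.0296, 0.5008, -0.5276, 2.0438]
phi = -(2.0069 + 0.8416 + 0.0296 + 0.5008 - 0.5276 + 2.0438) = -4.895
Step 2: Compute augmented objective.
t*f(x) = 7.19*5.9 = 42.421
Total = 42.421 - 4.895 = 37.526


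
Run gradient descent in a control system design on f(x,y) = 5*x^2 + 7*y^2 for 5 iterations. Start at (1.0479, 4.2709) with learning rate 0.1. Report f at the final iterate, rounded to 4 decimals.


Gradient descent on f(x,y) = 5*x^2 + 7*y^2.
Starting point: (1.0479, 4.2709), alpha = 0.1
Step 1: grad_x = 2*5*1.0479 = 10.479, grad_y = 2*7*4.2709 = 59.7926
  x_1 = 1.0479 - 0.1*10.479 = 0.0
  y_1 = 4.2709 - 0.1*59.7926 = -1.7084
Step 2: grad_x = 2*5*0.0 = 0.0, grad_y = 2*7*-1.7084 = -23.917
  x_2 = 0.0 - 0.1*0.0 = 0.0
  y_2 = -1.7084 - 0.1*-23.917 = 0.6833
Step 3: grad_x = 2*5*0.0 = 0.0, grad_y = 2*7*0.6833 = 9.5668
  x_3 = 0.0 - 0.1*0.0 = 0.0
  y_3 = 0.6833 - 0.1*9.5668 = -0.2733
Step 4: grad_x = 2*5*0.0 = 0.0, grad_y = 2*7*-0.2733 = -3.8267
  x_4 = 0.0 - 0.1*0.0 = 0.0
  y_4 = -0.2733 - 0.1*-3.8267 = 0.1093
Step 5: grad_x = 2*5*0.0 = 0.0, grad_y = 2*7*0.1093 = 1.5307
  x_5 = 0.0 - 0.1*0.0 = 0.0
  y_5 = 0.1093 - 0.1*1.5307 = -0.0437
f(0.0, -0.0437) = 5*0.0^2 + 7*(-0.0437)^2 = 0.0134


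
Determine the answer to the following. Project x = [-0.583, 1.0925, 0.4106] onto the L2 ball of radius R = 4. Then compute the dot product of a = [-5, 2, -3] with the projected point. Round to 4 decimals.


Step 1: Compute ||x|| (intermediates to 6 decimals).
||x|| = sqrt((-0.583)^2 + 1.0925^2 + 0.4106^2) = 1.304622
Step 2: Project.
Since ||x|| <= R, proj = x (no scaling needed).
proj(x) = [-0.583, 1.0925, 0.4106]
Step 3: Dot product.
a^T * proj(x) = -5*(-0.583) + 2*1.0925 - 3*0.4106 = 3.8682


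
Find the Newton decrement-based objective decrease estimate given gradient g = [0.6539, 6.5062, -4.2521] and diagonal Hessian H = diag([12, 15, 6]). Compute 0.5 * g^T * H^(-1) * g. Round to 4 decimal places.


Step 1: H is diagonal, so H^(-1) * g = [0.0545, 0.4337, -0.7087].
Step 2: g^T H^(-1) g = sum_i g_i^2 / H_ii
  = (0.6539)^2/12 + (6.5062)^2/15 + (-4.2521)^2/6
  = 0.0356 + 2.822 + 3.0134 = 5.8711
Step 3: Objective decrease = 0.5 * g^T H^(-1) g = 2.9355


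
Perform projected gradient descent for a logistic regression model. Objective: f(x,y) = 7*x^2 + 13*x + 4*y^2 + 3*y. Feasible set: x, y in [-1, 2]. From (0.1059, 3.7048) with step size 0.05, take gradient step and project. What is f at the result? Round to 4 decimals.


Step 1: Compute gradient at (0.1059, 3.7048).
grad_x = 2*7*0.1059 + 13 = 14.4826
grad_y = 2*4*3.7048 + 3 = 32.6384
Step 2: Gradient step.
x_raw = 0.1059 - 0.05*14.4826 = -0.6182
y_raw = 3.7048 - 0.05*32.6384 = 2.0729
Step 3: Project onto [-1, 2].
x_proj = clip(-0.6182) = -0.6182
y_proj = clip(2.0729) = 2.0
Step 4: Evaluate f.
f(-0.6182, 2.0) = 16.6385


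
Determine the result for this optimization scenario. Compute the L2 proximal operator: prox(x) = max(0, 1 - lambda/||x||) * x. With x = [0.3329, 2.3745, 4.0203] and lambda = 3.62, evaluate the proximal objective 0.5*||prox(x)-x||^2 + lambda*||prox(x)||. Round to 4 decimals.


Step 1: Compute ||x||.
||x|| = 4.681
Step 2: Compute scaling factor.
scale = max(0, 1 - 3.62/4.681) = 0.2267
Step 3: prox(x) = [0.0755, 0.5382, 0.9113]
||prox(x)|| = 1.061
Step 4: Proximal objective.
0.5*||prox-x||^2 = 6.5522
lambda*||prox|| = 3.8408
Total = 10.3931


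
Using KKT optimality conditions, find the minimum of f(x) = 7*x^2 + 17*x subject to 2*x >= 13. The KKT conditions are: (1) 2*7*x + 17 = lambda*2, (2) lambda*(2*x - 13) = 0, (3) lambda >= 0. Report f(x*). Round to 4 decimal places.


Step 1: Try lambda = 0 (constraint inactive).
x_unc = -17/(2*7) = -1.2143
Check: 2*-1.2143 = -2.4286 < 13 -- violated!
Step 2: Constraint must be active: 2*x = 13
x* = 13/2 = 6.5
lambda = (2*7*6.5 + 17)/2 = 54.0
Step 3: Compute optimal value.
f(x*) = 7*6.5^2 + 17*6.5 = 406.25


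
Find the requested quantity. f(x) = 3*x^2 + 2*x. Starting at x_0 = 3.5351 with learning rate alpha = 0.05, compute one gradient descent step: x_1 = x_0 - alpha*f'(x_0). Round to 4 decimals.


We compute the gradient at x_0 and apply the update.
f'(x) = 6*x + 2
f'(3.5351) = 6*3.5351 + 2 = 23.2106
x_1 = 3.5351 - 0.05*23.2106 = 2.3746


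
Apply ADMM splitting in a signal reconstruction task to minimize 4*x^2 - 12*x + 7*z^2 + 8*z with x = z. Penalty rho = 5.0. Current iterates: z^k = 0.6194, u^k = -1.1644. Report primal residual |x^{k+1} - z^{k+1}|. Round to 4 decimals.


ADMM iteration with rho = 5.0, z^k = 0.6194, u^k = -1.1644
Step 1: x-update.
Minimize 4*x^2 - 12*x + (5.0/2)*(x - 0.6194 - 1.1644)^2
FOC: (2*4 + 5.0)*x = 12 + 5.0*(0.6194 + 1.1644)
x^{k+1} = 1.6092
Step 2: z-update.
Minimize 7*z^2 + 8*z + (5.0/2)*(1.6092 - z - 1.1644)^2
FOC: (2*7 + 5.0)*z = -8 + 5.0*(1.6092 - 1.1644)
z^{k+1} = -0.304
Step 3: u-update.
u^{k+1} = -1.1644 + 1.6092 + 0.304 = 0.7488
Step 4: Primal residual = |1.6092 + 0.304| = 1.9132


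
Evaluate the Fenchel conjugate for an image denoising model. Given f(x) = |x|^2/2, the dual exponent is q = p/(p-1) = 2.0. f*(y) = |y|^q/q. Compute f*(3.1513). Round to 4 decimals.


The conjugate exponent q satisfies 1/p + 1/q = 1.
p = 2, so q = 2/(2 - 1) = 2.0
|y|^q = 3.1513^2.0 = 9.9307
f*(3.1513) = 9.9307 / 2.0 = 4.9653


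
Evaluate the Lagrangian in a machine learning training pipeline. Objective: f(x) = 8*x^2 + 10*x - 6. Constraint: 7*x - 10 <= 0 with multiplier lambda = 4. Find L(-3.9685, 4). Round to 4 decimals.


Step 1: Evaluate f(x).
f(-3.9685) = 8*(-3.9685)^2 + 10*(-3.9685) - 6 = 80.3069
Step 2: Evaluate g(x).
g(-3.9685) = 7*-3.9685 - 10 = -37.7795
Step 3: Compute Lagrangian.
L = 80.3069 + 4*-37.7795 = -70.8111


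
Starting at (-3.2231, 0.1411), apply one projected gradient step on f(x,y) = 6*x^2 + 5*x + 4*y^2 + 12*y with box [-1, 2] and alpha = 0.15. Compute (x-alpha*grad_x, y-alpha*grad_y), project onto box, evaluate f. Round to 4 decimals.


Step 1: Compute gradient at (-3.2231, 0.1411).
grad_x = 2*6*-3.2231 + 5 = -33.6772
grad_y = 2*4*0.1411 + 12 = 13.1288
Step 2: Gradient step.
x_raw = -3.2231 - 0.15*-33.6772 = 1.8285
y_raw = 0.1411 - 0.15*13.1288 = -1.8282
Step 3: Project onto [-1, 2].
x_proj = clip(1.8285) = 1.8285
y_proj = clip(-1.8282) = -1.0
Step 4: Evaluate f.
f(1.8285, -1.0) = 21.2024


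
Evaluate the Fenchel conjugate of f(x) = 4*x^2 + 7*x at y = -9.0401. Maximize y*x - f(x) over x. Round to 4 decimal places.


f*(y) = sup_x {y*x - a*x^2 - b*x} = sup_x {(y-b)*x - a*x^2}
FOC: (y - b) - 2a*x = 0 => x* = (y - b)/(2a)
x* = (-9.0401 - 7)/(2*4) = -2.005
f*(-9.0401) = (y-b)^2/(4a) = (-9.0401 - 7)^2/(4*4)
= 257.2848/16 = 16.0803


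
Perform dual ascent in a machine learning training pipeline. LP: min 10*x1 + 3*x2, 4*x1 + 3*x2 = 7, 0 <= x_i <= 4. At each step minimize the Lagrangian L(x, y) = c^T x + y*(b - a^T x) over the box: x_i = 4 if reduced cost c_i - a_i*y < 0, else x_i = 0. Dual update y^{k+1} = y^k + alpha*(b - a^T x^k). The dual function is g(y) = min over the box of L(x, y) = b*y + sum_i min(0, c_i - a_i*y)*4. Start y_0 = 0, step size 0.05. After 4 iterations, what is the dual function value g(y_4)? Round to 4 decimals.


Dual ascent for LP: min 10*x1 + 3*x2, 4*x1 + 3*x2 = 7, 0 <= x_i <= 4
Step 1: y^k = 0.0, reduced costs: (10.0, 3.0)
  x^k = (0.0, 0.0), subgradient = b - a^T x = 7.0
  y^{k+1} = 0.0 + 0.05*7.0 = 0.35
Step 2: y^k = 0.35, reduced costs: (8.6, 1.95)
  x^k = (0.0, 0.0), subgradient = b - a^T x = 7.0
  y^{k+1} = 0.35 + 0.05*7.0 = 0.7
Step 3: y^k = 0.7, reduced costs: (7.2, 0.9)
  x^k = (0.0, 0.0), subgradient = b - a^T x = 7.0
  y^{k+1} = 0.7 + 0.05*7.0 = 1.05
Step 4: y^k = 1.05, reduced costs: (5.8, -0.15)
  x^k = (0.0, 4.0), subgradient = b - a^T x = -5.0
  y^{k+1} = 1.05 + 0.05*-5.0 = 0.8
Dual objective at y_4 = 0.8: reduced costs (6.8, 0.6), box minimizer x = (0.0, 0.0)
g(y_4) = b*y + (c1 - a1*y)*x1 + (c2 - a2*y)*x2 = 7*0.8 + 6.8*0.0 + 0.6*0.0 = 5.6 + 0.0 + 0.0 = 5.6


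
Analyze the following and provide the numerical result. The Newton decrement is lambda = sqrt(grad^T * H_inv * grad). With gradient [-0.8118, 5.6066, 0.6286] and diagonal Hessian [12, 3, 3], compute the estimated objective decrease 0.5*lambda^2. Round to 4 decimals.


Step 1: H is diagonal, so H^(-1) * g = [-0.0677, 1.8689, 0.2095].
Step 2: g^T H^(-1) g = sum_i g_i^2 / H_ii
  = (-0.8118)^2/12 + (5.6066)^2/3 + (0.6286)^2/3
  = 0.0549 + 10.478 + 0.1317 = 10.6646
Step 3: Objective decrease = 0.5 * g^T H^(-1) g = 5.3323


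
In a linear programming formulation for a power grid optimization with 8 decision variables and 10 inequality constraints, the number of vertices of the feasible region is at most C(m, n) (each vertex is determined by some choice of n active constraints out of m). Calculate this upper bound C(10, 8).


Each vertex corresponds to some choice of n active constraints out of m, so the number of vertices is at most C(m, n) = m! / (n!(m-n)!).
m = 10, n = 8
Numerator: 10 * 9 * 8 * 7 * 6 * 5 * 4 * 3
Denominator: 8! = 40320
C(10, 8) = 45


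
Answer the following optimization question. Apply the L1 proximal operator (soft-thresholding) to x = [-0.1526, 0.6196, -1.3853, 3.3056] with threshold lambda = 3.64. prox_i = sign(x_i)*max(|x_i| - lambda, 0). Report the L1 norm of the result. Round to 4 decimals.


Soft-thresholding with lambda = 3.64:
prox(-0.1526) = sign(-0.1526)*max(|-0.1526| - 3.64, 0) = 0.0
prox(0.6196) = sign(0.6196)*max(|0.6196| - 3.64, 0) = 0.0
prox(-1.3853) = sign(-1.3853)*max(|-1.3853| - 3.64, 0) = 0.0
prox(3.3056) = sign(3.3056)*max(|3.3056| - 3.64, 0) = 0.0
prox(x) = [0.0, 0.0, 0.0, 0.0]
||prox(x)||_1 = 0.0 + 0.0 + 0.0 + 0.0 = 0.0


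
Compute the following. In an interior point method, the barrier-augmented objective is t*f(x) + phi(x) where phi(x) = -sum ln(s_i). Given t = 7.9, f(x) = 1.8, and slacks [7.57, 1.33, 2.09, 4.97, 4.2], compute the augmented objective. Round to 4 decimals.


Step 1: Compute log-barrier.
ln values: [2.0242, 0.2852, 0.7372, 1.6034, 1.4351]
phi = -(2.0242 + 0.2852 + 0.7372 + 1.6034 + 1.4351) = -6.085
Step 2: Compute augmented objective.
t*f(x) = 7.9*1.8 = 14.22
Total = 14.22 - 6.085 = 8.135


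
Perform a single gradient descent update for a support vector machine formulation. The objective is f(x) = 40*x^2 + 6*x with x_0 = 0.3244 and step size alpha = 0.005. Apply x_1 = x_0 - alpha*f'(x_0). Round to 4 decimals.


We compute the gradient at x_0 and apply the update.
f'(x) = 80*x + 6
f'(0.3244) = 80*0.3244 + 6 = 31.952
x_1 = 0.3244 - 0.005*31.952 = 0.1646


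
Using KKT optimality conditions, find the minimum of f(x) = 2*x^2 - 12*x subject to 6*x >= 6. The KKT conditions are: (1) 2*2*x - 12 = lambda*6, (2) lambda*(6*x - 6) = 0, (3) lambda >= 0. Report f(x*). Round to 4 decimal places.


Step 1: Try lambda = 0 (constraint inactive).
Stationarity: 2*2*x - 12 = 0
x* = 12/(2*2) = 3.0
Check constraint: 6*3.0 = 18.0 >= 6 -- satisfied.
Step 2: Compute optimal value.
f(x*) = 2*3.0^2 - 12*3.0 = -18.0


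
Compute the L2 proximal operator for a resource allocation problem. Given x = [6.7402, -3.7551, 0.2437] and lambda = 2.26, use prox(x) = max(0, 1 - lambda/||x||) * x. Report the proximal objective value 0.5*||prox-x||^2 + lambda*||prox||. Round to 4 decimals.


Step 1: Compute ||x||.
||x|| = 7.7195
Step 2: Compute scaling factor.
scale = max(0, 1 - 2.26/7.7195) = 0.7072
Step 3: prox(x) = [4.7669, -2.6557, 0.1724]
||prox(x)|| = 5.4595
Step 4: Proximal objective.
0.5*||prox-x||^2 = 2.5538
lambda*||prox|| = 12.3385
Total = 14.8922


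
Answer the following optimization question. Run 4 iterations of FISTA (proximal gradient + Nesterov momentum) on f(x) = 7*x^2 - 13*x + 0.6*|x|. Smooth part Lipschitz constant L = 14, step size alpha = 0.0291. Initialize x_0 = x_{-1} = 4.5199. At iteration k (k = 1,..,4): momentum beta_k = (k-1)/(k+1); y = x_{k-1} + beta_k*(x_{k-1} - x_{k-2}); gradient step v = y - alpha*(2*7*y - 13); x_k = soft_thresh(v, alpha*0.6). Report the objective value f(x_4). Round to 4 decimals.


FISTA on f(x) = 7*x^2 - 13*x + 0.6*|x|
L = 14, alpha = 0.0291
Iteration 1: beta = 0.0, y = 4.5199 + 0.0*(4.5199 - 4.5199) = 4.5199
  grad(y) = 50.2786, v = y - alpha*grad = 3.0568
  prox(v) = soft_thresh(3.0568, 0.0175) = 3.0393
Iteration 2: beta = 0.3333, y = 3.0393 + 0.3333*(3.0393 - 4.5199) = 2.5458
  grad(y) = 22.6413, v = y - alpha*grad = 1.8869
  prox(v) = soft_thresh(1.8869, 0.0175) = 1.8695
Iteration 3: beta = 0.5, y = 1.8695 + 0.5*(1.8695 - 3.0393) = 1.2846
  grad(y) = 4.9839, v = y - alpha*grad = 1.1395
  prox(v) = soft_thresh(1.1395, 0.0175) = 1.1221
Iteration 4: beta = 0.6, y = 1.1221 + 0.6*(1.1221 - 1.8695) = 0.6736
  grad(y) = -3.5693, v = y - alpha*grad = 0.7775
  prox(v) = soft_thresh(0.7775, 0.0175) = 0.76
f(x_4) = 7*0.76^2 - 13*0.76 + 0.6*|0.76| = -5.3809


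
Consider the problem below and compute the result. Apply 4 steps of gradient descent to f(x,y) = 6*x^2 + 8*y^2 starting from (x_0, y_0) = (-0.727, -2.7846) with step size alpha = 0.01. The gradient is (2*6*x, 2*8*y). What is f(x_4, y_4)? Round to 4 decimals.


Gradient descent on f(x,y) = 6*x^2 + 8*y^2.
Starting point: (-0.727, -2.7846), alpha = 0.01
Step 1: grad_x = 2*6*-0.727 = -8.724, grad_y = 2*8*-2.7846 = -44.5536
  x_1 = -0.727 - 0.01*-8.724 = -0.6398
  y_1 = -2.7846 - 0.01*-44.5536 = -2.3391
Step 2: grad_x = 2*6*-0.6398 = -7.6771, grad_y = 2*8*-2.3391 = -37.425
  x_2 = -0.6398 - 0.01*-7.6771 = -0.563
  y_2 = -2.3391 - 0.01*-37.425 = -1.9648
Step 3: grad_x = 2*6*-0.563 = -6.7559, grad_y = 2*8*-1.9648 = -31.437
  x_3 = -0.563 - 0.01*-6.7559 = -0.4954
  y_3 = -1.9648 - 0.01*-31.437 = -1.6504
Step 4: grad_x = 2*6*-0.4954 = -5.9452, grad_y = 2*8*-1.6504 = -26.4071
  x_4 = -0.4954 - 0.01*-5.9452 = -0.436
  y_4 = -1.6504 - 0.01*-26.4071 = -1.3864
f(-0.436, -1.3864) = 6*(-0.436)^2 + 8*(-1.3864)^2 = 16.5167


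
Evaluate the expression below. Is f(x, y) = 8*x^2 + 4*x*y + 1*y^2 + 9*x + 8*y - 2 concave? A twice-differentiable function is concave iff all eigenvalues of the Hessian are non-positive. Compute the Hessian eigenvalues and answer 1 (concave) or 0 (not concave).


The Hessian of f(x,y) = 8*x^2 + 4*x*y + 1*y^2 + 9*x + 8*y - 2 is:
H = [[16, 4], [4, 2]]
Trace = 16 + 2 = 18
Determinant = 16*2 - (4)^2 = 16
Discriminant = (18)^2 - 4*16 = 260.0
Eigenvalues: lambda_1 = 0.9377, lambda_2 = 17.0623
The function is not concave.

0


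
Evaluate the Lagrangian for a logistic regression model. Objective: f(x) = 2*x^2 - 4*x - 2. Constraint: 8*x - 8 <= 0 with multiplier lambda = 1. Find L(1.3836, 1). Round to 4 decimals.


Step 1: Evaluate f(x).
f(1.3836) = 2*1.3836^2 - 4*1.3836 - 2 = -3.7057
Step 2: Evaluate g(x).
g(1.3836) = 8*1.3836 - 8 = 3.0688
Step 3: Compute Lagrangian.
L = -3.7057 + 1*3.0688 = -0.6369


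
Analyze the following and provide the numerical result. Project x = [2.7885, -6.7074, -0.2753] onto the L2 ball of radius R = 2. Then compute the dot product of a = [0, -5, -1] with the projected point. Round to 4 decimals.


Step 1: Compute ||x|| (intermediates to 6 decimals).
||x|| = sqrt(2.7885^2 + (-6.7074)^2 + (-0.2753)^2) = 7.269163
Step 2: Project.
Since ||x|| > R, scale = R/||x|| = 2/7.269163 = 0.275135, proj(x) = scale * x
proj(x) = [0.767214, -1.84544, -0.075745]
Step 3: Dot product.
a^T * proj(x) = 0*0.767214 - 5*(-1.84544) - 1*(-0.075745) = 9.3029


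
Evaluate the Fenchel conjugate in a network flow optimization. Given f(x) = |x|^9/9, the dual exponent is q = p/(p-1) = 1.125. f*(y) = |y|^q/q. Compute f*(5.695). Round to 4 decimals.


The conjugate exponent q satisfies 1/p + 1/q = 1.
p = 9, so q = 9/(9 - 1) = 1.125
|y|^q = 5.695^1.125 = 7.0783
f*(5.695) = 7.0783 / 1.125 = 6.2918


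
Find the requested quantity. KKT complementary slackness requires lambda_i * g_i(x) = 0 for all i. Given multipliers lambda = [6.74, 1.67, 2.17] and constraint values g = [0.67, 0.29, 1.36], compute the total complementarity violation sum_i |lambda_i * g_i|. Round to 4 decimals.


KKT complementary slackness check:
lambda_1 * g_1 = 6.74 * 0.67 = 4.5158
lambda_2 * g_2 = 1.67 * 0.29 = 0.4843
lambda_3 * g_3 = 2.17 * 1.36 = 2.9512
Total violation = 4.5158 + 0.4843 + 2.9512 = 7.9513


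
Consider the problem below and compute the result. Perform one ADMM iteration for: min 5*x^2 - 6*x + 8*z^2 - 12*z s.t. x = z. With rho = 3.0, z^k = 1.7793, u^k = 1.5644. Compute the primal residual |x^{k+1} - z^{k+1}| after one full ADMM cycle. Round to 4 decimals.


ADMM iteration with rho = 3.0, z^k = 1.7793, u^k = 1.5644
Step 1: x-update.
Minimize 5*x^2 - 6*x + (3.0/2)*(x - 1.7793 + 1.5644)^2
FOC: (2*5 + 3.0)*x = 6 + 3.0*(1.7793 - 1.5644)
x^{k+1} = 0.5111
Step 2: z-update.
Minimize 8*z^2 - 12*z + (3.0/2)*(0.5111 - z + 1.5644)^2
FOC: (2*8 + 3.0)*z = 12 + 3.0*(0.5111 + 1.5644)
z^{k+1} = 0.9593
Step 3: u-update.
u^{k+1} = 1.5644 + 0.5111 - 0.9593 = 1.1162
Step 4: Primal residual = |0.5111 - 0.9593| = 0.4482


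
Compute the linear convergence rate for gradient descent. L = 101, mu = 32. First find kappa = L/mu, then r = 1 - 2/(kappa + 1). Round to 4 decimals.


Step 1: Compute the condition number.
kappa = L/mu = 101/32 = 3.1563
Step 2: Compute the convergence rate.
r = 1 - 2/(kappa + 1) = 1 - 2*mu/(L + mu) = (L - mu)/(L + mu) = 69/133 = 0.5188


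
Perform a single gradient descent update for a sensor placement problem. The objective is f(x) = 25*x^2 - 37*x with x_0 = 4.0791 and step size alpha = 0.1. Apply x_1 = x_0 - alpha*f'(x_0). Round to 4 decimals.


We compute the gradient at x_0 and apply the update.
f'(x) = 50*x - 37
f'(4.0791) = 50*4.0791 - 37 = 166.955
x_1 = 4.0791 - 0.1*166.955 = -12.6164


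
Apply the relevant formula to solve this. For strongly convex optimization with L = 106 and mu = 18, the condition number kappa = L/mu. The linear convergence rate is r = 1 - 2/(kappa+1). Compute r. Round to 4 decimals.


Step 1: Compute the condition number.
kappa = L/mu = 106/18 = 5.8889
Step 2: Compute the convergence rate.
r = 1 - 2/(kappa + 1) = 1 - 2*mu/(L + mu) = (L - mu)/(L + mu) = 88/124 = 0.7097


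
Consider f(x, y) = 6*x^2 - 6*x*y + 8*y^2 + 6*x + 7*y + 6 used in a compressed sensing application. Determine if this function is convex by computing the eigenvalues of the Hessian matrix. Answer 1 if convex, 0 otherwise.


The Hessian of f(x,y) = 6*x^2 - 6*x*y + 8*y^2 + 6*x + 7*y + 6 is:
H = [[12, -6], [-6, 16]]
Trace = 12 + 16 = 28
Determinant = 12*16 - (-6)^2 = 156
Discriminant = (28)^2 - 4*156 = 160.0
Eigenvalues: lambda_1 = 7.6754, lambda_2 = 20.3246
The function is convex.

1


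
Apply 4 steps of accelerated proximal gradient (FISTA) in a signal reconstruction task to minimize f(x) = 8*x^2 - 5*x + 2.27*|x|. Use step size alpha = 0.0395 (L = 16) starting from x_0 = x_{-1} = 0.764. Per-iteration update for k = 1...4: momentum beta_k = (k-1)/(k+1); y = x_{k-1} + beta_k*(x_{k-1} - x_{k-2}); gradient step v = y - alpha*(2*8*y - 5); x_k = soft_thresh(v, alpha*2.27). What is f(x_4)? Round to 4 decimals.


FISTA on f(x) = 8*x^2 - 5*x + 2.27*|x|
L = 16, alpha = 0.0395
Iteration 1: beta = 0.0, y = 0.764 + 0.0*(0.764 - 0.764) = 0.764
  grad(y) = 7.224, v = y - alpha*grad = 0.4787
  prox(v) = soft_thresh(0.4787, 0.0897) = 0.389
Iteration 2: beta = 0.3333, y = 0.389 + 0.3333*(0.389 - 0.764) = 0.264
  grad(y) = -0.7763, v = y - alpha*grad = 0.2946
  prox(v) = soft_thresh(0.2946, 0.0897) = 0.205
Iteration 3: beta = 0.5, y = 0.205 + 0.5*(0.205 - 0.389) = 0.113
  grad(y) = -3.1924, v = y - alpha*grad = 0.2391
  prox(v) = soft_thresh(0.2391, 0.0897) = 0.1494
Iteration 4: beta = 0.6, y = 0.1494 + 0.6*(0.1494 - 0.205) = 0.1161
  grad(y) = -3.1429, v = y - alpha*grad = 0.2402
  prox(v) = soft_thresh(0.2402, 0.0897) = 0.1505
f(x_4) = 8*0.1505^2 - 5*0.1505 + 2.27*|0.1505| = -0.2297


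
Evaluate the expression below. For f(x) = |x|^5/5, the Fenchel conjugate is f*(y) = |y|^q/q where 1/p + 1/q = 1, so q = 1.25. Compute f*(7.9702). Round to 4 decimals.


The conjugate exponent q satisfies 1/p + 1/q = 1.
p = 5, so q = 5/(5 - 1) = 1.25
|y|^q = 7.9702^1.25 = 13.3917
f*(7.9702) = 13.3917 / 1.25 = 10.7134


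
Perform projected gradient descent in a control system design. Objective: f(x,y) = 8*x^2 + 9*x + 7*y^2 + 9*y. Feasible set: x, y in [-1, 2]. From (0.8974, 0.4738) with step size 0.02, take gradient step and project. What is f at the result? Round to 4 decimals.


Step 1: Compute gradient at (0.8974, 0.4738).
grad_x = 2*8*0.8974 + 9 = 23.3584
grad_y = 2*7*0.4738 + 9 = 15.6332
Step 2: Gradient step.
x_raw = 0.8974 - 0.02*23.3584 = 0.4302
y_raw = 0.4738 - 0.02*15.6332 = 0.1611
Step 3: Project onto [-1, 2].
x_proj = clip(0.4302) = 0.4302
y_proj = clip(0.1611) = 0.1611
Step 4: Evaluate f.
f(0.4302, 0.1611) = 6.9849


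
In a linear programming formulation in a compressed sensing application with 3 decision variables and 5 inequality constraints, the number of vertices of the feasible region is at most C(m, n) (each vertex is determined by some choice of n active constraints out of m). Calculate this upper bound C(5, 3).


Each vertex corresponds to some choice of n active constraints out of m, so the number of vertices is at most C(m, n) = m! / (n!(m-n)!).
m = 5, n = 3
Numerator: 5 * 4 * 3
Denominator: 3! = 6
C(5, 3) = 10


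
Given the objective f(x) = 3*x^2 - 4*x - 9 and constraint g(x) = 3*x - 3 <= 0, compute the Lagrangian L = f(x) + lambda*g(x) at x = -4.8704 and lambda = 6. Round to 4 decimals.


Step 1: Evaluate f(x).
f(-4.8704) = 3*(-4.8704)^2 - 4*(-4.8704) - 9 = 81.644
Step 2: Evaluate g(x).
g(-4.8704) = 3*-4.8704 - 3 = -17.6112
Step 3: Compute Lagrangian.
L = 81.644 + 6*-17.6112 = -24.0232


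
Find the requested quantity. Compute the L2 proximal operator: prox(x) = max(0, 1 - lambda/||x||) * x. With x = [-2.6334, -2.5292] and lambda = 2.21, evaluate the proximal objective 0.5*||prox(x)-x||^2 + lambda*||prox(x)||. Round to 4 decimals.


Step 1: Compute ||x||.
||x|| = 3.6513
Step 2: Compute scaling factor.
scale = max(0, 1 - 2.21/3.6513) = 0.3947
Step 3: prox(x) = [-1.0395, -0.9983]
||prox(x)|| = 1.4413
Step 4: Proximal objective.
0.5*||prox-x||^2 = 2.4421
lambda*||prox|| = 3.1853
Total = 5.6272


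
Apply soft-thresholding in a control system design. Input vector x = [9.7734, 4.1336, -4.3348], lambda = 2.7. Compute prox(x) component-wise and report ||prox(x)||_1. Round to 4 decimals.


Soft-thresholding with lambda = 2.7:
prox(9.7734) = sign(9.7734)*max(|9.7734| - 2.7, 0) = 7.0734
prox(4.1336) = sign(4.1336)*max(|4.1336| - 2.7, 0) = 1.4336
prox(-4.3348) = sign(-4.3348)*max(|-4.3348| - 2.7, 0) = -1.6348
prox(x) = [7.0734, 1.4336, -1.6348]
||prox(x)||_1 = 7.0734 + 1.4336 + 1.6348 = 10.1418


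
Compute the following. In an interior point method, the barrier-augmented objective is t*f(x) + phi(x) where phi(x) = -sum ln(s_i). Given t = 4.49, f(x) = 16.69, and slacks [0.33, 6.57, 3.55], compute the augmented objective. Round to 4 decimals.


Step 1: Compute log-barrier.
ln values: [-1.1087, 1.8825, 1.2669]
phi = -(-1.1087 + 1.8825 + 1.2669) = -2.0408
Step 2: Compute augmented objective.
t*f(x) = 4.49*16.69 = 74.9381
Total = 74.9381 - 2.0408 = 72.8973


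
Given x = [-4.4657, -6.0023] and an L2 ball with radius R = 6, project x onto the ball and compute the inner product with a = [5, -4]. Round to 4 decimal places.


Step 1: Compute ||x|| (intermediates to 6 decimals).
||x|| = sqrt((-4.4657)^2 + (-6.0023)^2) = 7.481316
Step 2: Project.
Since ||x|| > R, scale = R/||x|| = 6/7.481316 = 0.801998, proj(x) = scale * x
proj(x) = [-3.581482, -4.813833]
Step 3: Dot product.
a^T * proj(x) = 5*(-3.581482) - 4*(-4.813833) = 1.3479


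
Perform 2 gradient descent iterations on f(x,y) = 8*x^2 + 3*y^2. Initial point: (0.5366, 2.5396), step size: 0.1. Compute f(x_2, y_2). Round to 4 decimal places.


Gradient descent on f(x,y) = 8*x^2 + 3*y^2.
Starting point: (0.5366, 2.5396), alpha = 0.1
Step 1: grad_x = 2*8*0.5366 = 8.5856, grad_y = 2*3*2.5396 = 15.2376
  x_1 = 0.5366 - 0.1*8.5856 = -0.322
  y_1 = 2.5396 - 0.1*15.2376 = 1.0158
Step 2: grad_x = 2*8*-0.322 = -5.1514, grad_y = 2*3*1.0158 = 6.095
  x_2 = -0.322 - 0.1*-5.1514 = 0.1932
  y_2 = 1.0158 - 0.1*6.095 = 0.4063
f(0.1932, 0.4063) = 8*0.1932^2 + 3*0.4063^2 = 0.7939


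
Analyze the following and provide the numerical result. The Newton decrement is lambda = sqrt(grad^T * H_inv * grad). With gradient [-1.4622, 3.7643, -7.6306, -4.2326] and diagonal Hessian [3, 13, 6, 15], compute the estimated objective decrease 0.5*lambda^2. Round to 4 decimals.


Step 1: H is diagonal, so H^(-1) * g = [-0.4874, 0.2896, -1.2718, -0.2822].
Step 2: g^T H^(-1) g = sum_i g_i^2 / H_ii
  = (-1.4622)^2/3 + (3.7643)^2/13 + (-7.6306)^2/6 + (-4.2326)^2/15
  = 0.7127 + 1.09 + 9.7043 + 1.1943 = 12.7013
Step 3: Objective decrease = 0.5 * g^T H^(-1) g = 6.3507


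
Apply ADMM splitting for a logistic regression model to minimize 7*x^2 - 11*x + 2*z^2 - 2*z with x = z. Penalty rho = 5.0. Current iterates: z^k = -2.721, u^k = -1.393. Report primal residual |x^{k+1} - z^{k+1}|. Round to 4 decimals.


ADMM iteration with rho = 5.0, z^k = -2.721, u^k = -1.393
Step 1: x-update.
Minimize 7*x^2 - 11*x + (5.0/2)*(x + 2.721 - 1.393)^2
FOC: (2*7 + 5.0)*x = 11 + 5.0*(-2.721 + 1.393)
x^{k+1} = 0.2295
Step 2: z-update.
Minimize 2*z^2 - 2*z + (5.0/2)*(0.2295 - z - 1.393)^2
FOC: (2*2 + 5.0)*z = 2 + 5.0*(0.2295 - 1.393)
z^{k+1} = -0.4242
Step 3: u-update.
u^{k+1} = -1.393 + 0.2295 + 0.4242 = -0.7393
Step 4: Primal residual = |0.2295 + 0.4242| = 0.6537


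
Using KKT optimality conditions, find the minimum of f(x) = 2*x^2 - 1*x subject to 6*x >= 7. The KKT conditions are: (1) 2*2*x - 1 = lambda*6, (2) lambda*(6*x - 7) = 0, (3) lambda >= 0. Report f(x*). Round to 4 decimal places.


Step 1: Try lambda = 0 (constraint inactive).
x_unc = 1/(2*2) = 0.25
Check: 6*0.25 = 1.5 < 7 -- violated!
Step 2: Constraint must be active: 6*x = 7
x* = 7/6 = 1.1667 (rounded; the exact value 7/6 is used below)
lambda = (2*2*(7/6) - 1)/6 = 0.6111
Step 3: Compute optimal value.
f(x*) = 2*(7/6)^2 - 1*(7/6) = 1.5556


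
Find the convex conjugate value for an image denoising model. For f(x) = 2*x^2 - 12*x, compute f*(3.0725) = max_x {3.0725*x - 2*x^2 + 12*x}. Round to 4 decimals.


f*(y) = sup_x {y*x - a*x^2 - b*x} = sup_x {(y-b)*x - a*x^2}
FOC: (y - b) - 2a*x = 0 => x* = (y - b)/(2a)
x* = (3.0725 + 12)/(2*2) = 3.7681
f*(3.0725) = (y-b)^2/(4a) = (3.0725 + 12)^2/(4*2)
= 227.1803/8 = 28.3975


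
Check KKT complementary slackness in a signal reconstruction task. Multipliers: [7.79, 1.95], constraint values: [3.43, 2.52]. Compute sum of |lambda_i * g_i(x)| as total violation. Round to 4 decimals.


KKT complementary slackness check:
lambda_1 * g_1 = 7.79 * 3.43 = 26.7197
lambda_2 * g_2 = 1.95 * 2.52 = 4.914
Total violation = 26.7197 + 4.914 = 31.6337


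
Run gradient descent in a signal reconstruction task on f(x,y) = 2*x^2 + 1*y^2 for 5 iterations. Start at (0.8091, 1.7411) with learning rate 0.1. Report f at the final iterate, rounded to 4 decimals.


Gradient descent on f(x,y) = 2*x^2 + 1*y^2.
Starting point: (0.8091, 1.7411), alpha = 0.1
Step 1: grad_x = 2*2*0.8091 = 3.2364, grad_y = 2*1*1.7411 = 3.4822
  x_1 = 0.8091 - 0.1*3.2364 = 0.4855
  y_1 = 1.7411 - 0.1*3.4822 = 1.3929
Step 2: grad_x = 2*2*0.4855 = 1.9418, grad_y = 2*1*1.3929 = 2.7858
  x_2 = 0.4855 - 0.1*1.9418 = 0.2913
  y_2 = 1.3929 - 0.1*2.7858 = 1.1143
Step 3: grad_x = 2*2*0.2913 = 1.1651, grad_y = 2*1*1.1143 = 2.2286
  x_3 = 0.2913 - 0.1*1.1651 = 0.1748
  y_3 = 1.1143 - 0.1*2.2286 = 0.8914
Step 4: grad_x = 2*2*0.1748 = 0.6991, grad_y = 2*1*0.8914 = 1.7829
  x_4 = 0.1748 - 0.1*0.6991 = 0.1049
  y_4 = 0.8914 - 0.1*1.7829 = 0.7132
Step 5: grad_x = 2*2*0.1049 = 0.4194, grad_y = 2*1*0.7132 = 1.4263
  x_5 = 0.1049 - 0.1*0.4194 = 0.0629
  y_5 = 0.7132 - 0.1*1.4263 = 0.5705
f(0.0629, 0.5705) = 2*0.0629^2 + 1*0.5705^2 = 0.3334


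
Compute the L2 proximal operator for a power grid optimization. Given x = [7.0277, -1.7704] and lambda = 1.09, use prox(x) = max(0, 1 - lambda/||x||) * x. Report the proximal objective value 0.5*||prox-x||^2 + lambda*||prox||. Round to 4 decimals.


Step 1: Compute ||x||.
||x|| = 7.2473
Step 2: Compute scaling factor.
scale = max(0, 1 - 1.09/7.2473) = 0.8496
Step 3: prox(x) = [5.9707, -1.5041]
||prox(x)|| = 6.1573
Step 4: Proximal objective.
0.5*||prox-x||^2 = 0.5941
lambda*||prox|| = 6.7115
Total = 7.3055


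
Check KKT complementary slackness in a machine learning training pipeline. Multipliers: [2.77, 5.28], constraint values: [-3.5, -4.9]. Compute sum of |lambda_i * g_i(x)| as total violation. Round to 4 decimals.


KKT complementary slackness check:
lambda_1 * g_1 = 2.77 * -3.5 = -9.695
lambda_2 * g_2 = 5.28 * -4.9 = -25.872
Total violation = 9.695 + 25.872 = 35.567


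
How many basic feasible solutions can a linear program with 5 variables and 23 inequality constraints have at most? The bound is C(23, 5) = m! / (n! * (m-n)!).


Each vertex corresponds to some choice of n active constraints out of m, so the number of vertices is at most C(m, n) = m! / (n!(m-n)!).
m = 23, n = 5
Numerator: 23 * 22 * 21 * 20 * 19
Denominator: 5! = 120
C(23, 5) = 33649


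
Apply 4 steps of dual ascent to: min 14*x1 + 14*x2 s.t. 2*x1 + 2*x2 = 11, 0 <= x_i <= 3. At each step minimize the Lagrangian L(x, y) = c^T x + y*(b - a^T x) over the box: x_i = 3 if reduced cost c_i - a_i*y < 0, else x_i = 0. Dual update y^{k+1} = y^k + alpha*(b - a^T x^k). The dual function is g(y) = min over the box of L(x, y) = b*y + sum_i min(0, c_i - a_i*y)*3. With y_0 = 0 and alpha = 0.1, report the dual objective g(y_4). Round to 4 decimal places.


Dual ascent for LP: min 14*x1 + 14*x2, 2*x1 + 2*x2 = 11, 0 <= x_i <= 3
Step 1: y^k = 0.0, reduced costs: (14.0, 14.0)
  x^k = (0.0, 0.0), subgradient = b - a^T x = 11.0
  y^{k+1} = 0.0 + 0.1*11.0 = 1.1
Step 2: y^k = 1.1, reduced costs: (11.8, 11.8)
  x^k = (0.0, 0.0), subgradient = b - a^T x = 11.0
  y^{k+1} = 1.1 + 0.1*11.0 = 2.2
Step 3: y^k = 2.2, reduced costs: (9.6, 9.6)
  x^k = (0.0, 0.0), subgradient = b - a^T x = 11.0
  y^{k+1} = 2.2 + 0.1*11.0 = 3.3
Step 4: y^k = 3.3, reduced costs: (7.4, 7.4)
  x^k = (0.0, 0.0), subgradient = b - a^T x = 11.0
  y^{k+1} = 3.3 + 0.1*11.0 = 4.4
Dual objective at y_4 = 4.4: reduced costs (5.2, 5.2), box minimizer x = (0.0, 0.0)
g(y_4) = b*y + (c1 - a1*y)*x1 + (c2 - a2*y)*x2 = 11*4.4 + 5.2*0.0 + 5.2*0.0 = 48.4 + 0.0 + 0.0 = 48.4


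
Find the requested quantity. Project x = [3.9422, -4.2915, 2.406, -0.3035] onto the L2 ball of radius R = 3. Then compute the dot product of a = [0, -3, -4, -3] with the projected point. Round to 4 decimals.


Step 1: Compute ||x|| (intermediates to 6 decimals).
||x|| = sqrt(3.9422^2 + (-4.2915)^2 + 2.406^2 + (-0.3035)^2) = 6.311803
Step 2: Project.
Since ||x|| > R, scale = R/||x|| = 3/6.311803 = 0.4753, proj(x) = scale * x
proj(x) = [1.873728, -2.03975, 1.143572, -0.144254]
Step 3: Dot product.
a^T * proj(x) = 0*1.873728 - 3*(-2.03975) - 4*1.143572 - 3*(-0.144254) = 1.9777


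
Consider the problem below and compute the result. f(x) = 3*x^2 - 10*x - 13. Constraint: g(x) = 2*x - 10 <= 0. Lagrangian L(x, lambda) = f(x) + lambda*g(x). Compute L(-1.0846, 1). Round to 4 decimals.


Step 1: Evaluate f(x).
f(-1.0846) = 3*(-1.0846)^2 - 10*(-1.0846) - 13 = 1.3751
Step 2: Evaluate g(x).
g(-1.0846) = 2*-1.0846 - 10 = -12.1692
Step 3: Compute Lagrangian.
L = 1.3751 + 1*-12.1692 = -10.7941


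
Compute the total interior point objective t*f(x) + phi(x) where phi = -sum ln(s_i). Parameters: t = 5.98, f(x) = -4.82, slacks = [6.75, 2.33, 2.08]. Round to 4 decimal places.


Step 1: Compute log-barrier.
ln values: [1.9095, 0.8459, 0.7324]
phi = -(1.9095 + 0.8459 + 0.7324) = -3.4878
Step 2: Compute augmented objective.
t*f(x) = 5.98*-4.82 = -28.8236
Total = -28.8236 - 3.4878 = -32.3114


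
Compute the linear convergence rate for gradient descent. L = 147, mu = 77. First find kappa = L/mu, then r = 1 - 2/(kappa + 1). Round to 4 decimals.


Step 1: Compute the condition number.
kappa = L/mu = 147/77 = 1.9091
Step 2: Compute the convergence rate.
r = 1 - 2/(kappa + 1) = 1 - 2*mu/(L + mu) = (L - mu)/(L + mu) = 70/224 = 0.3125


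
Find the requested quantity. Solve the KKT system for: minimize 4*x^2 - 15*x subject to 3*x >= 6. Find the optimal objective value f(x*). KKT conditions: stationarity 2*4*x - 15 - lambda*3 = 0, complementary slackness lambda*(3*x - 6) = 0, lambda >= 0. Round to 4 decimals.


Step 1: Try lambda = 0 (constraint inactive).
x_unc = 15/(2*4) = 1.875
Check: 3*1.875 = 5.625 < 6 -- violated!
Step 2: Constraint must be active: 3*x = 6
x* = 6/3 = 2.0
lambda = (2*4*2.0 - 15)/3 = 0.3333
Step 3: Compute optimal value.
f(x*) = 4*2.0^2 - 15*2.0 = -14.0
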